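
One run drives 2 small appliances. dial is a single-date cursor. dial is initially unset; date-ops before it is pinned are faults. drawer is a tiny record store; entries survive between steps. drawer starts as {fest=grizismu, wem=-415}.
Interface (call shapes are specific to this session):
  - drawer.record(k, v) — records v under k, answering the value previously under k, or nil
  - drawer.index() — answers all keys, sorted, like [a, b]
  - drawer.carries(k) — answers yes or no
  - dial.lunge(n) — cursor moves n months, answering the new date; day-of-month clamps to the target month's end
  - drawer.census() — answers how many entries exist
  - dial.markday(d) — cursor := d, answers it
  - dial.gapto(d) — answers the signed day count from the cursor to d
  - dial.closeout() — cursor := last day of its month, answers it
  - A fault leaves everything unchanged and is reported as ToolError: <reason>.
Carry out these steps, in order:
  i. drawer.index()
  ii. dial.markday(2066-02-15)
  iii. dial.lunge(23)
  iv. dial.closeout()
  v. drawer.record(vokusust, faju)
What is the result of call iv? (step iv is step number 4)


Answer: 2068-01-31

Derivation:
·→ index()
·← [fest, wem]
·→ markday(d: 2066-02-15)
·← 2066-02-15
·→ lunge(n: 23)
·← 2068-01-15
·→ closeout()
·← 2068-01-31
·→ record(k: vokusust, v: faju)
·← nil


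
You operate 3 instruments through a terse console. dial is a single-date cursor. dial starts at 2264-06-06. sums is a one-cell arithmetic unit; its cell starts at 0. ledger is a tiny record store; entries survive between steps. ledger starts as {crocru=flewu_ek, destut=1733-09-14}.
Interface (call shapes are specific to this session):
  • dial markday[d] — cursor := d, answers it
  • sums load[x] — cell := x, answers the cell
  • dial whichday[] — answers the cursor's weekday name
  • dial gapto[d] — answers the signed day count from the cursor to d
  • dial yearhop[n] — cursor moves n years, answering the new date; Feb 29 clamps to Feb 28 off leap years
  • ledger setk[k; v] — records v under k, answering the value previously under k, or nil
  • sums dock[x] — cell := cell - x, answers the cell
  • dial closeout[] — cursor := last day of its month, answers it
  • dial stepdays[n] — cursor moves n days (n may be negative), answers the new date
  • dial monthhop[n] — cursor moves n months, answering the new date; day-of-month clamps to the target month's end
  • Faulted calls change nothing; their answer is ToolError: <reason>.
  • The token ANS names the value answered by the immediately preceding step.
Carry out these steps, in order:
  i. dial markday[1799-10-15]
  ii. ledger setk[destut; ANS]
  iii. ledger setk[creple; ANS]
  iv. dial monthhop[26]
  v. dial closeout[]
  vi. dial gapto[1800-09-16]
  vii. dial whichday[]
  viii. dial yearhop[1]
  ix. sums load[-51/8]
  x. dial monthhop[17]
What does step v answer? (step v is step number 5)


! dial markday(1799-10-15) ~> 1799-10-15
! ledger setk(destut, ANS) ~> 1733-09-14
! ledger setk(creple, ANS) ~> nil
! dial monthhop(26) ~> 1801-12-15
! dial closeout() ~> 1801-12-31
! dial gapto(1800-09-16) ~> -471
! dial whichday() ~> Thursday
! dial yearhop(1) ~> 1802-12-31
! sums load(-51/8) ~> -51/8
! dial monthhop(17) ~> 1804-05-31

Answer: 1801-12-31


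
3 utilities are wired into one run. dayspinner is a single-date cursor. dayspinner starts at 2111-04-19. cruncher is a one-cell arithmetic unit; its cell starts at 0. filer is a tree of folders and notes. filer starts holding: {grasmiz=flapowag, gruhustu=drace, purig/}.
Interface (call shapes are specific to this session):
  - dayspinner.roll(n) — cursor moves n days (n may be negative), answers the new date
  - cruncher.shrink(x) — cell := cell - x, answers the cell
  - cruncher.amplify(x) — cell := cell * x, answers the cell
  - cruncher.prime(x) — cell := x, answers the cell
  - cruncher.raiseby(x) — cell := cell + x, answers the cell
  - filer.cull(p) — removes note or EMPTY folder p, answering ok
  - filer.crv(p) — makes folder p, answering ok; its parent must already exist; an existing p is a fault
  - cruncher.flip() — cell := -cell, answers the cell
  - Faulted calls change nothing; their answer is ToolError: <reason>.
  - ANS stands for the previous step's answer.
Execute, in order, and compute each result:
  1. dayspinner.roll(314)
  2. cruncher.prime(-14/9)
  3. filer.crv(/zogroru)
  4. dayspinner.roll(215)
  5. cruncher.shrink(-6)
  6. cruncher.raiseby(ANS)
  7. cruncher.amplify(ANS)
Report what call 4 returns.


-- 1. roll(n=314) => 2112-02-27
-- 2. prime(x=-14/9) => -14/9
-- 3. crv(p=/zogroru) => ok
-- 4. roll(n=215) => 2112-09-29
-- 5. shrink(x=-6) => 40/9
-- 6. raiseby(x=ANS) => 80/9
-- 7. amplify(x=ANS) => 6400/81

Answer: 2112-09-29


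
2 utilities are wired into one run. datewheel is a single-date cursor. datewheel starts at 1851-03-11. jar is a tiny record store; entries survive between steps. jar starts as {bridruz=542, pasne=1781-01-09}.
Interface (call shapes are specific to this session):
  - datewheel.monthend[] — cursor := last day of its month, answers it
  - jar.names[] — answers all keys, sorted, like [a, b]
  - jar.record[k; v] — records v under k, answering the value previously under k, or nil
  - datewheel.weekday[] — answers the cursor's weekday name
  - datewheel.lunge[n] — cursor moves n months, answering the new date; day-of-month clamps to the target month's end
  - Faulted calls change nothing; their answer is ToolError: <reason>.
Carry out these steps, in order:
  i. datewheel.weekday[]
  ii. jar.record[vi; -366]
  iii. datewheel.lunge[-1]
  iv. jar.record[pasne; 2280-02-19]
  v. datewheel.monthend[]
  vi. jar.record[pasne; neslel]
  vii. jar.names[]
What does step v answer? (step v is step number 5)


I run weekday(), and get Tuesday.
I try record(k→vi, v→-366), → nil.
I invoke lunge(n→-1), → 1851-02-11.
I use record(k→pasne, v→2280-02-19), and get 1781-01-09.
Then monthend(): 1851-02-28.
I run record(k→pasne, v→neslel), and get 2280-02-19.
I invoke names(), and get [bridruz, pasne, vi].

Answer: 1851-02-28


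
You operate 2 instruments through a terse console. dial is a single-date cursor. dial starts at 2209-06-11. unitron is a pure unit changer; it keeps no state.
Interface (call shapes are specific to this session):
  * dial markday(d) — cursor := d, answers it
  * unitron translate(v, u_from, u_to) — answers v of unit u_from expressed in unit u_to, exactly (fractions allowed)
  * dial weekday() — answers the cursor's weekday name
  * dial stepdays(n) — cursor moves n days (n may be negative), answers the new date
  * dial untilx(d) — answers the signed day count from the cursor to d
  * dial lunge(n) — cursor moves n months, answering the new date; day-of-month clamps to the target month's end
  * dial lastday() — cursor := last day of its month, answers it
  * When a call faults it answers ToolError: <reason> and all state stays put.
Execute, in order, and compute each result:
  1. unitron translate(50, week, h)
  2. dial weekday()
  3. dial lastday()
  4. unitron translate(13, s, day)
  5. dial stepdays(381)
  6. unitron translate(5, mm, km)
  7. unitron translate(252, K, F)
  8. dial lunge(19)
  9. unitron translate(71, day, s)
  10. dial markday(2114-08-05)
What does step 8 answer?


! unitron translate(v→50, u_from→week, u_to→h) => 8400
! dial weekday() => Sunday
! dial lastday() => 2209-06-30
! unitron translate(v→13, u_from→s, u_to→day) => 13/86400
! dial stepdays(n→381) => 2210-07-16
! unitron translate(v→5, u_from→mm, u_to→km) => 1/200000
! unitron translate(v→252, u_from→K, u_to→F) => -607/100
! dial lunge(n→19) => 2212-02-16
! unitron translate(v→71, u_from→day, u_to→s) => 6134400
! dial markday(d→2114-08-05) => 2114-08-05

Answer: 2212-02-16


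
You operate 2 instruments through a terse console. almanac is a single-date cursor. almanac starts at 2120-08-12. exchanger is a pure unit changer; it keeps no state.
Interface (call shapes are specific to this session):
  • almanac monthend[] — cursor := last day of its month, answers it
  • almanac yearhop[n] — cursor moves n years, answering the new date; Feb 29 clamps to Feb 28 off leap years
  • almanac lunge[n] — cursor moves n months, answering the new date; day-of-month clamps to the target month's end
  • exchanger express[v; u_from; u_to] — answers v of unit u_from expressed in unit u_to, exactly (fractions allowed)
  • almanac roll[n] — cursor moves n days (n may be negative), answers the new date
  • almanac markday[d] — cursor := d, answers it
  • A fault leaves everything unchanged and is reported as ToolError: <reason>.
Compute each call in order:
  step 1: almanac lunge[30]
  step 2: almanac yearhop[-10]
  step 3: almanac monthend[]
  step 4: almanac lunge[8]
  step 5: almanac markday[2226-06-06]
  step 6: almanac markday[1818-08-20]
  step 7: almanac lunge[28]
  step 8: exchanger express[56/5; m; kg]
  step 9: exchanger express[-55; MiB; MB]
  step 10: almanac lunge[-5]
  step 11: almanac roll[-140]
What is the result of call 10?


Answer: 1820-07-20

Derivation:
>> almanac lunge(n: 30)
<< 2123-02-12
>> almanac yearhop(n: -10)
<< 2113-02-12
>> almanac monthend()
<< 2113-02-28
>> almanac lunge(n: 8)
<< 2113-10-28
>> almanac markday(d: 2226-06-06)
<< 2226-06-06
>> almanac markday(d: 1818-08-20)
<< 1818-08-20
>> almanac lunge(n: 28)
<< 1820-12-20
>> exchanger express(v: 56/5, u_from: m, u_to: kg)
<< ToolError: incompatible units
>> exchanger express(v: -55, u_from: MiB, u_to: MB)
<< -180224/3125
>> almanac lunge(n: -5)
<< 1820-07-20
>> almanac roll(n: -140)
<< 1820-03-02


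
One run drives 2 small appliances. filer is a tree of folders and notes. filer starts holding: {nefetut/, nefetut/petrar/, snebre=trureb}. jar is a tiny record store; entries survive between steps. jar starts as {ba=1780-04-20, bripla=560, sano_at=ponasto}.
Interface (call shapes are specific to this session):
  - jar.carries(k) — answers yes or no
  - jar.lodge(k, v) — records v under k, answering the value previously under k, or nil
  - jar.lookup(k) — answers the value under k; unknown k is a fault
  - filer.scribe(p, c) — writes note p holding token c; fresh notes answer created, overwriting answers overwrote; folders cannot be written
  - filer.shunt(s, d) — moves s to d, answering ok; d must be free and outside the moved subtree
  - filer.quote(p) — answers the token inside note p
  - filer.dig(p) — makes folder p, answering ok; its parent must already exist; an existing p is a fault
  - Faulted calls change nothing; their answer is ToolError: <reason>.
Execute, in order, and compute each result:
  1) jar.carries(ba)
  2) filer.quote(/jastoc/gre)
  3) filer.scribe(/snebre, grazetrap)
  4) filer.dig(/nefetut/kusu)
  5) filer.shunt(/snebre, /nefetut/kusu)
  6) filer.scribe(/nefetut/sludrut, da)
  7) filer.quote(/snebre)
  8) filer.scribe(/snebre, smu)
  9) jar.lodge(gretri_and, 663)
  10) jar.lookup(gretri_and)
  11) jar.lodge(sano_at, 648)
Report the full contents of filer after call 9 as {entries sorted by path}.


Answer: {nefetut/, nefetut/kusu/, nefetut/petrar/, nefetut/sludrut=da, snebre=smu}

Derivation:
[in] jar.carries k→ba
  yes
[in] filer.quote p→/jastoc/gre
  ToolError: not found
[in] filer.scribe p→/snebre c→grazetrap
  overwrote
[in] filer.dig p→/nefetut/kusu
  ok
[in] filer.shunt s→/snebre d→/nefetut/kusu
  ToolError: exists
[in] filer.scribe p→/nefetut/sludrut c→da
  created
[in] filer.quote p→/snebre
  grazetrap
[in] filer.scribe p→/snebre c→smu
  overwrote
[in] jar.lodge k→gretri_and v→663
  nil
[in] jar.lookup k→gretri_and
  663
[in] jar.lodge k→sano_at v→648
  ponasto


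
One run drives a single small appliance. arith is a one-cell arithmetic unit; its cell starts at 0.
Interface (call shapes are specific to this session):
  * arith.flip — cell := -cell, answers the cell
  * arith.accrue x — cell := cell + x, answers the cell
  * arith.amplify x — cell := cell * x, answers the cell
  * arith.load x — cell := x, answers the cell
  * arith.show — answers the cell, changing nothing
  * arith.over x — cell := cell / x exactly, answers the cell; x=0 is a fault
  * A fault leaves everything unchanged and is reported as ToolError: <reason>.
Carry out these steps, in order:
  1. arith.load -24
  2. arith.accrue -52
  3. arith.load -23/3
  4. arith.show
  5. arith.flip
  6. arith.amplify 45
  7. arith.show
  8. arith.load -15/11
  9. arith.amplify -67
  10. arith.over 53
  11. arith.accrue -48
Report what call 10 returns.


Answer: 1005/583

Derivation:
// 1. arith.load(x='-24') == -24
// 2. arith.accrue(x='-52') == -76
// 3. arith.load(x='-23/3') == -23/3
// 4. arith.show() == -23/3
// 5. arith.flip() == 23/3
// 6. arith.amplify(x='45') == 345
// 7. arith.show() == 345
// 8. arith.load(x='-15/11') == -15/11
// 9. arith.amplify(x='-67') == 1005/11
// 10. arith.over(x='53') == 1005/583
// 11. arith.accrue(x='-48') == -26979/583


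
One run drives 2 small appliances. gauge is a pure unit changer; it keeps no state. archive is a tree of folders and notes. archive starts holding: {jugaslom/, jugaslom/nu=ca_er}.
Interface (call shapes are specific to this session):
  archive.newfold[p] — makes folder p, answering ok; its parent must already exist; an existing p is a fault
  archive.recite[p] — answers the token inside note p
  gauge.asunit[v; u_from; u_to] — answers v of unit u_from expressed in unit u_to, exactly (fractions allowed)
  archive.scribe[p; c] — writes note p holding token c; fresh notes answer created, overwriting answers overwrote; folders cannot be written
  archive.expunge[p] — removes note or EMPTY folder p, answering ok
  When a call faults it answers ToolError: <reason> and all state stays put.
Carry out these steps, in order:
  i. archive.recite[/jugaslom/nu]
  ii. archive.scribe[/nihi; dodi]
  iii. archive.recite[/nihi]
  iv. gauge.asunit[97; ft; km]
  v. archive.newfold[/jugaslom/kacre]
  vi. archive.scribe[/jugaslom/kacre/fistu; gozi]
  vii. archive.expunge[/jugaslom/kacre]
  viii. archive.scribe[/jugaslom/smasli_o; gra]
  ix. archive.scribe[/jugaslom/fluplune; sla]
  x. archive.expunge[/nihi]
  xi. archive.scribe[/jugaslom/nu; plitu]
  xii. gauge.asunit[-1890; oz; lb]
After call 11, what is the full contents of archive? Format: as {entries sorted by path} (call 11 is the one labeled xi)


Answer: {jugaslom/, jugaslom/fluplune=sla, jugaslom/kacre/, jugaslom/kacre/fistu=gozi, jugaslom/nu=plitu, jugaslom/smasli_o=gra}

Derivation:
% recite(p→/jugaslom/nu) ~> ca_er
% scribe(p→/nihi, c→dodi) ~> created
% recite(p→/nihi) ~> dodi
% asunit(v→97, u_from→ft, u_to→km) ~> 36957/1250000
% newfold(p→/jugaslom/kacre) ~> ok
% scribe(p→/jugaslom/kacre/fistu, c→gozi) ~> created
% expunge(p→/jugaslom/kacre) ~> ToolError: not empty
% scribe(p→/jugaslom/smasli_o, c→gra) ~> created
% scribe(p→/jugaslom/fluplune, c→sla) ~> created
% expunge(p→/nihi) ~> ok
% scribe(p→/jugaslom/nu, c→plitu) ~> overwrote
% asunit(v→-1890, u_from→oz, u_to→lb) ~> -945/8


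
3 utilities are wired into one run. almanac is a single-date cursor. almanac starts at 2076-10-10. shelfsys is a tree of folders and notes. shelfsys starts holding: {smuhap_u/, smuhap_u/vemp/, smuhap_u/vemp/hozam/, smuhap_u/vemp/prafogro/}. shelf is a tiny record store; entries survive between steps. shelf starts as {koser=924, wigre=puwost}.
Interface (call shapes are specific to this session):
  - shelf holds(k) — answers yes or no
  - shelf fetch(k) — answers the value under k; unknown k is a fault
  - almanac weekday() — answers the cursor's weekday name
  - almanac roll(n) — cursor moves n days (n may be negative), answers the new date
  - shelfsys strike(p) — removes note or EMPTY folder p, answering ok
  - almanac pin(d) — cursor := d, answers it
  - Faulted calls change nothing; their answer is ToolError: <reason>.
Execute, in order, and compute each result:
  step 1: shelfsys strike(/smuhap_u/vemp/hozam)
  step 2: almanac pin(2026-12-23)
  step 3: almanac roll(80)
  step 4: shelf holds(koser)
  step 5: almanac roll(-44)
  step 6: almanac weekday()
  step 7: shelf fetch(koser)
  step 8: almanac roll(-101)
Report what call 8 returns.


# shelfsys strike(p: /smuhap_u/vemp/hozam) == ok
# almanac pin(d: 2026-12-23) == 2026-12-23
# almanac roll(n: 80) == 2027-03-13
# shelf holds(k: koser) == yes
# almanac roll(n: -44) == 2027-01-28
# almanac weekday() == Thursday
# shelf fetch(k: koser) == 924
# almanac roll(n: -101) == 2026-10-19

Answer: 2026-10-19


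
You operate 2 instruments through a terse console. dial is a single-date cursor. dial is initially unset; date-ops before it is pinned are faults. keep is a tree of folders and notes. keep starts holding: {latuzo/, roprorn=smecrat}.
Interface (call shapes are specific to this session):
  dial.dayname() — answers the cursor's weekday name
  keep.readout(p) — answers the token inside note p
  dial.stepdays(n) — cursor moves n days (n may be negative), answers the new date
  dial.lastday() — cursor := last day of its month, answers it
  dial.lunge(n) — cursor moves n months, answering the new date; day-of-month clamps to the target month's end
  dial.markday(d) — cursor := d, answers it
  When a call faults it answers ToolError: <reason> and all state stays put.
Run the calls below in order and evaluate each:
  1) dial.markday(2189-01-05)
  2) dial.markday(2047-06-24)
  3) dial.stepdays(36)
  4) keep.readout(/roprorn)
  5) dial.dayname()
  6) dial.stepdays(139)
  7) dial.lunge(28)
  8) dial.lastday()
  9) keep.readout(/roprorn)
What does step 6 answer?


> dial.markday 2189-01-05
  2189-01-05
> dial.markday 2047-06-24
  2047-06-24
> dial.stepdays 36
  2047-07-30
> keep.readout /roprorn
  smecrat
> dial.dayname
  Tuesday
> dial.stepdays 139
  2047-12-16
> dial.lunge 28
  2050-04-16
> dial.lastday
  2050-04-30
> keep.readout /roprorn
  smecrat

Answer: 2047-12-16


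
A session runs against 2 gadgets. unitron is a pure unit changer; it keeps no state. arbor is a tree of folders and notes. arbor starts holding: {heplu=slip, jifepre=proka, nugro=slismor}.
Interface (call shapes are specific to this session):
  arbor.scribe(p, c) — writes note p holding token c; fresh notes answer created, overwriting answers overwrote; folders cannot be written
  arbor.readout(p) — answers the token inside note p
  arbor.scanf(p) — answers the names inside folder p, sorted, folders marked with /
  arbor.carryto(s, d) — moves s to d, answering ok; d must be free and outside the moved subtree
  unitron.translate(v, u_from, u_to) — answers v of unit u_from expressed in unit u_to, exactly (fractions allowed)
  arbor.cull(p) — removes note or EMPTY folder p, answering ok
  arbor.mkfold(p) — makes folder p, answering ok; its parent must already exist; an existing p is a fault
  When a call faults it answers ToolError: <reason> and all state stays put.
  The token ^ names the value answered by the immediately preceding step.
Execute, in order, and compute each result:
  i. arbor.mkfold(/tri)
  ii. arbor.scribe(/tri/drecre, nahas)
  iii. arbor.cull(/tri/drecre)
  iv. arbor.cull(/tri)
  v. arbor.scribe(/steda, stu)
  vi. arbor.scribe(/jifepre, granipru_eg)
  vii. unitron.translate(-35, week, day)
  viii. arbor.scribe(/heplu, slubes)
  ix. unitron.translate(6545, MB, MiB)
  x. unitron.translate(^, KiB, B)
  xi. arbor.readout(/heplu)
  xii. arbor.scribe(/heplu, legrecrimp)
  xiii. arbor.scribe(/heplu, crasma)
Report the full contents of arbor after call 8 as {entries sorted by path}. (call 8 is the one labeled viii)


> arbor.mkfold p: /tri
:: ok
> arbor.scribe p: /tri/drecre c: nahas
:: created
> arbor.cull p: /tri/drecre
:: ok
> arbor.cull p: /tri
:: ok
> arbor.scribe p: /steda c: stu
:: created
> arbor.scribe p: /jifepre c: granipru_eg
:: overwrote
> unitron.translate v: -35 u_from: week u_to: day
:: -245
> arbor.scribe p: /heplu c: slubes
:: overwrote
> unitron.translate v: 6545 u_from: MB u_to: MiB
:: 102265625/16384
> unitron.translate v: ^ u_from: KiB u_to: B
:: 102265625/16
> arbor.readout p: /heplu
:: slubes
> arbor.scribe p: /heplu c: legrecrimp
:: overwrote
> arbor.scribe p: /heplu c: crasma
:: overwrote

Answer: {heplu=slubes, jifepre=granipru_eg, nugro=slismor, steda=stu}


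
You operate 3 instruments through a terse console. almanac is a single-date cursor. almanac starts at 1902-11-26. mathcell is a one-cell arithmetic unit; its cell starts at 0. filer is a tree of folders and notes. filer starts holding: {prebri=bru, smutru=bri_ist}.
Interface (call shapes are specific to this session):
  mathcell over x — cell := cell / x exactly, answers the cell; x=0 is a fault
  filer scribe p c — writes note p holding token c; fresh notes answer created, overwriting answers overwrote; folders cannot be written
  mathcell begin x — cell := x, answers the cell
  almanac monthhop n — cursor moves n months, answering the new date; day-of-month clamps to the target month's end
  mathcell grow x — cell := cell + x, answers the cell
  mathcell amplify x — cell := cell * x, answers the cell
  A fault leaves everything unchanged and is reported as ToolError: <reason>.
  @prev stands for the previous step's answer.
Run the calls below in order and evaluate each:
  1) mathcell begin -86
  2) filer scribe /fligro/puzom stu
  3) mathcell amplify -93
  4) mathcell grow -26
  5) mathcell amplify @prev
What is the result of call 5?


[in] mathcell begin x=-86
= -86
[in] filer scribe p=/fligro/puzom c=stu
= ToolError: no parent
[in] mathcell amplify x=-93
= 7998
[in] mathcell grow x=-26
= 7972
[in] mathcell amplify x=@prev
= 63552784

Answer: 63552784


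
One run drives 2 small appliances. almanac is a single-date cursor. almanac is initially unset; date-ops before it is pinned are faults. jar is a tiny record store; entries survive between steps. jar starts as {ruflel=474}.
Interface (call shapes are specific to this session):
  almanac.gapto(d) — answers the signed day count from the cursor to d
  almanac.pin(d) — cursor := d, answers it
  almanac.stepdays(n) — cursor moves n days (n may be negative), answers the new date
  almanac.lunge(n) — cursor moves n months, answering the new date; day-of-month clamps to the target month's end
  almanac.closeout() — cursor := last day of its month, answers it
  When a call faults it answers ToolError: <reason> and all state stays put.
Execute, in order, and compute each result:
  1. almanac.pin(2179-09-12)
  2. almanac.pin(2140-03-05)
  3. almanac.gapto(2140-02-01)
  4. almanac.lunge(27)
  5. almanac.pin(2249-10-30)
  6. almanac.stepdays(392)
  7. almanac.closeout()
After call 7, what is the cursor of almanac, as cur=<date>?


Now I run pin passing d=2179-09-12: 2179-09-12.
I call pin passing d=2140-03-05, giving 2140-03-05.
Then gapto passing d=2140-02-01, and observe -33.
Invoking lunge passing n=27, which returns 2142-06-05.
I use pin passing d=2249-10-30, → 2249-10-30.
I call stepdays passing n=392, and observe 2250-11-26.
Using closeout(), → 2250-11-30.

Answer: cur=2250-11-30


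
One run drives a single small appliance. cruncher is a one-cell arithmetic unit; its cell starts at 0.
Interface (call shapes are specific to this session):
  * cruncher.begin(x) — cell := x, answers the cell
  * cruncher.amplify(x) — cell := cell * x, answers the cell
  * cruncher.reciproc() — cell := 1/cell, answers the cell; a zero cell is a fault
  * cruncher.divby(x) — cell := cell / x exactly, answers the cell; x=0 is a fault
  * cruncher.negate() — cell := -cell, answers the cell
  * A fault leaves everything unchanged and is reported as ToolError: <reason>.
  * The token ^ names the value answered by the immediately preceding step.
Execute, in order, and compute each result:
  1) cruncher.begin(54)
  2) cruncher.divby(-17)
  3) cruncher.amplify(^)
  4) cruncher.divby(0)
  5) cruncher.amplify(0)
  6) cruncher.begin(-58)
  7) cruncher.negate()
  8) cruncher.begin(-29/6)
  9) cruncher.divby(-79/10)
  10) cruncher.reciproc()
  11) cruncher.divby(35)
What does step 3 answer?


Answer: 2916/289

Derivation:
==> cruncher.begin(x=54)
<== 54
==> cruncher.divby(x=-17)
<== -54/17
==> cruncher.amplify(x=^)
<== 2916/289
==> cruncher.divby(x=0)
<== ToolError: division by zero
==> cruncher.amplify(x=0)
<== 0
==> cruncher.begin(x=-58)
<== -58
==> cruncher.negate()
<== 58
==> cruncher.begin(x=-29/6)
<== -29/6
==> cruncher.divby(x=-79/10)
<== 145/237
==> cruncher.reciproc()
<== 237/145
==> cruncher.divby(x=35)
<== 237/5075


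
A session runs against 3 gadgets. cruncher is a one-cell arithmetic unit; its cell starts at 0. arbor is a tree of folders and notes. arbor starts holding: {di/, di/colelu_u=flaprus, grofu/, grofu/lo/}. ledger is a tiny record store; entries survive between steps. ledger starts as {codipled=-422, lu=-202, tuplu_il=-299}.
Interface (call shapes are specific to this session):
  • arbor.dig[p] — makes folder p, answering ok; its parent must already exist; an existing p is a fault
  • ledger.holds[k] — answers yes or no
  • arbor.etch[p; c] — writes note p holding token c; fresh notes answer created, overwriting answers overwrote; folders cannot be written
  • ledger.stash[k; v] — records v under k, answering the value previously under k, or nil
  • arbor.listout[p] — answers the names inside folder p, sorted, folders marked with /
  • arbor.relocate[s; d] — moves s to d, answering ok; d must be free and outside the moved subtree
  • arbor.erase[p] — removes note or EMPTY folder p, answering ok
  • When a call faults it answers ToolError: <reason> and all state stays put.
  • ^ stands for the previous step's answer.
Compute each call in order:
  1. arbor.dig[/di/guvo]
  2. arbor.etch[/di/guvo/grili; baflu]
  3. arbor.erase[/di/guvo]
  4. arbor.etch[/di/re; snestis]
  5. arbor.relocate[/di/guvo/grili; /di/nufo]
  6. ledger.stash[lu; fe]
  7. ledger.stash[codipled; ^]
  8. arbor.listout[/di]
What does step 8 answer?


·→ arbor.dig(p='/di/guvo')
·← ok
·→ arbor.etch(p='/di/guvo/grili', c='baflu')
·← created
·→ arbor.erase(p='/di/guvo')
·← ToolError: not empty
·→ arbor.etch(p='/di/re', c='snestis')
·← created
·→ arbor.relocate(s='/di/guvo/grili', d='/di/nufo')
·← ok
·→ ledger.stash(k='lu', v='fe')
·← -202
·→ ledger.stash(k='codipled', v='^')
·← -422
·→ arbor.listout(p='/di')
·← [colelu_u, guvo/, nufo, re]

Answer: [colelu_u, guvo/, nufo, re]


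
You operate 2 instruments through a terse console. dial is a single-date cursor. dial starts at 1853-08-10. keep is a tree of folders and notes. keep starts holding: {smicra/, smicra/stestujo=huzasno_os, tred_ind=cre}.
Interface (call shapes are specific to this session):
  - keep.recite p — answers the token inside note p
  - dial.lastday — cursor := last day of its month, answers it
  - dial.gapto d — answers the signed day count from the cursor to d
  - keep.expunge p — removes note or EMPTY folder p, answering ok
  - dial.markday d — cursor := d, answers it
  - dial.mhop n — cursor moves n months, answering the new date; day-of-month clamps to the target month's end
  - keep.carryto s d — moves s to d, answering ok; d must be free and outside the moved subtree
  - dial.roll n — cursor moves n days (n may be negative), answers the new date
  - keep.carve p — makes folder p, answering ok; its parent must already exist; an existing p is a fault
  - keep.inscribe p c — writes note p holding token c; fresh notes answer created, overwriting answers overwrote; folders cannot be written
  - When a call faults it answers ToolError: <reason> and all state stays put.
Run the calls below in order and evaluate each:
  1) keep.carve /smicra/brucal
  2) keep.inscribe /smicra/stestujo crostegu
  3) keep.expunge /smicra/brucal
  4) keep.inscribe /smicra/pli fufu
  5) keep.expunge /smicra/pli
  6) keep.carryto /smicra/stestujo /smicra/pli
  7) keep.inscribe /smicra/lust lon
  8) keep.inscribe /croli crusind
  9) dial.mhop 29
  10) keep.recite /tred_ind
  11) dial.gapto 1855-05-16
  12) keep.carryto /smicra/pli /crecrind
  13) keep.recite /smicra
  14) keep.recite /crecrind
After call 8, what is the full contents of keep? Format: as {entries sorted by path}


% carve(p: /smicra/brucal) => ok
% inscribe(p: /smicra/stestujo, c: crostegu) => overwrote
% expunge(p: /smicra/brucal) => ok
% inscribe(p: /smicra/pli, c: fufu) => created
% expunge(p: /smicra/pli) => ok
% carryto(s: /smicra/stestujo, d: /smicra/pli) => ok
% inscribe(p: /smicra/lust, c: lon) => created
% inscribe(p: /croli, c: crusind) => created
% mhop(n: 29) => 1856-01-10
% recite(p: /tred_ind) => cre
% gapto(d: 1855-05-16) => -239
% carryto(s: /smicra/pli, d: /crecrind) => ok
% recite(p: /smicra) => ToolError: is a directory
% recite(p: /crecrind) => crostegu

Answer: {croli=crusind, smicra/, smicra/lust=lon, smicra/pli=crostegu, tred_ind=cre}


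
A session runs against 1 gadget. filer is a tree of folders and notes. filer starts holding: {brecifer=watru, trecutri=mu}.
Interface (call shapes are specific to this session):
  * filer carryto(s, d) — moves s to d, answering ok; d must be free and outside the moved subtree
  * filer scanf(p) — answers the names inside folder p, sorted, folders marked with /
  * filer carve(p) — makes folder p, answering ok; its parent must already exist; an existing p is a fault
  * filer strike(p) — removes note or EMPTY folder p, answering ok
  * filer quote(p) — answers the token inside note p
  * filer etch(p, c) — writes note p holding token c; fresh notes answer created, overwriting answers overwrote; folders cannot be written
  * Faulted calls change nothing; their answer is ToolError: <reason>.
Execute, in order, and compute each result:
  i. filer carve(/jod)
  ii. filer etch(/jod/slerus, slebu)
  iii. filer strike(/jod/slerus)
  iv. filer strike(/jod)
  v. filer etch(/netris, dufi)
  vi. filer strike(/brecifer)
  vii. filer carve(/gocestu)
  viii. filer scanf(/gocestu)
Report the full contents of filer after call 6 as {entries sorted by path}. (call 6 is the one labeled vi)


Answer: {netris=dufi, trecutri=mu}

Derivation:
>>> filer carve p→/jod
[out] ok
>>> filer etch p→/jod/slerus c→slebu
[out] created
>>> filer strike p→/jod/slerus
[out] ok
>>> filer strike p→/jod
[out] ok
>>> filer etch p→/netris c→dufi
[out] created
>>> filer strike p→/brecifer
[out] ok
>>> filer carve p→/gocestu
[out] ok
>>> filer scanf p→/gocestu
[out] []


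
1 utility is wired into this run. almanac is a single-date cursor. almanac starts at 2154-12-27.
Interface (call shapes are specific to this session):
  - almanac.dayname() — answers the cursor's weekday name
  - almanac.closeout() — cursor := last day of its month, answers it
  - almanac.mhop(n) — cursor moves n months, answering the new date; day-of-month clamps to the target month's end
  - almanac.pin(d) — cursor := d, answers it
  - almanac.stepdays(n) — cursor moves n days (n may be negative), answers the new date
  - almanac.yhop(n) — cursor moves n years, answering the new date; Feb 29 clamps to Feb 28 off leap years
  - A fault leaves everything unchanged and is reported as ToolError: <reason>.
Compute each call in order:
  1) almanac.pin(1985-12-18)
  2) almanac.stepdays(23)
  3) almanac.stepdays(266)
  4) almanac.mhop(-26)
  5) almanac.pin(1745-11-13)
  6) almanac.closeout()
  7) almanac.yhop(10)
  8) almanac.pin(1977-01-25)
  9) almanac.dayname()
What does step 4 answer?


! almanac.pin(1985-12-18) => 1985-12-18
! almanac.stepdays(23) => 1986-01-10
! almanac.stepdays(266) => 1986-10-03
! almanac.mhop(-26) => 1984-08-03
! almanac.pin(1745-11-13) => 1745-11-13
! almanac.closeout() => 1745-11-30
! almanac.yhop(10) => 1755-11-30
! almanac.pin(1977-01-25) => 1977-01-25
! almanac.dayname() => Tuesday

Answer: 1984-08-03


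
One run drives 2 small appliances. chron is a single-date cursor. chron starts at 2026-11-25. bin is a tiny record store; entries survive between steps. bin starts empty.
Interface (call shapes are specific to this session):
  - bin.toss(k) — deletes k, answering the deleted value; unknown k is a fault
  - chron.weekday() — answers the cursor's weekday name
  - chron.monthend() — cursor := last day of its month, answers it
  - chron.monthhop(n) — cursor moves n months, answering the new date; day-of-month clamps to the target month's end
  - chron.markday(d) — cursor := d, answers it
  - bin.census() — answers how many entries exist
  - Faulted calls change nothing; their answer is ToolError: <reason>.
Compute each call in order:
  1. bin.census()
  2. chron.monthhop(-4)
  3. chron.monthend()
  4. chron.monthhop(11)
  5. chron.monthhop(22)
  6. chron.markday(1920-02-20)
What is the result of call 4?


Answer: 2027-06-30

Derivation:
> census
  0
> monthhop n='-4'
  2026-07-25
> monthend
  2026-07-31
> monthhop n='11'
  2027-06-30
> monthhop n='22'
  2029-04-30
> markday d='1920-02-20'
  1920-02-20


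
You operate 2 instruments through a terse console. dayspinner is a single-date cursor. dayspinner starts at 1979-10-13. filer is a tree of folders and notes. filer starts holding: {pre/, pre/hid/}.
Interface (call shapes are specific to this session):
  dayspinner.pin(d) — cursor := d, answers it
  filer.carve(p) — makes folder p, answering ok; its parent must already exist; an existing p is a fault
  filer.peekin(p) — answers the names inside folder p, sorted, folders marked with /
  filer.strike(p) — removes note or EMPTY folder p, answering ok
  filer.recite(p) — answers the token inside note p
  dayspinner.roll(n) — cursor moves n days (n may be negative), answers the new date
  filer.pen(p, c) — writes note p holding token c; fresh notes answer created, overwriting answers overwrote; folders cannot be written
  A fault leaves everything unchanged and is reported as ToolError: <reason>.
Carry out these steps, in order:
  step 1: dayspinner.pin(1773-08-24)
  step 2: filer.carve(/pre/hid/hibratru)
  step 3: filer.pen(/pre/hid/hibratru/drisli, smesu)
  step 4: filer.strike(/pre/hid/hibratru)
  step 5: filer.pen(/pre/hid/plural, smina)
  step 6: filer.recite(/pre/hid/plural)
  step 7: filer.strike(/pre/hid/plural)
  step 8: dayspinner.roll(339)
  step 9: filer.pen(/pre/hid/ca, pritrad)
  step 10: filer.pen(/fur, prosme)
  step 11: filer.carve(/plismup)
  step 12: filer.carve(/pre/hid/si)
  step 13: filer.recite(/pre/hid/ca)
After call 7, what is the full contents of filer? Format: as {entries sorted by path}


Answer: {pre/, pre/hid/, pre/hid/hibratru/, pre/hid/hibratru/drisli=smesu}

Derivation:
Now I run dayspinner.pin using d='1773-08-24', giving 1773-08-24.
Now I run filer.carve using p='/pre/hid/hibratru', and observe ok.
Calling filer.pen using p='/pre/hid/hibratru/drisli', c='smesu', giving created.
Now I run filer.strike using p='/pre/hid/hibratru', giving ToolError: not empty.
I run filer.pen using p='/pre/hid/plural', c='smina', which returns created.
Using filer.recite using p='/pre/hid/plural', and get smina.
Then filer.strike using p='/pre/hid/plural', and get ok.
I invoke dayspinner.roll using n='339': 1774-07-29.
I run filer.pen using p='/pre/hid/ca', c='pritrad', yielding created.
I use filer.pen using p='/fur', c='prosme', — result: created.
Using filer.carve using p='/plismup', — result: ok.
I try filer.carve using p='/pre/hid/si', — result: ok.
Now I run filer.recite using p='/pre/hid/ca', giving pritrad.


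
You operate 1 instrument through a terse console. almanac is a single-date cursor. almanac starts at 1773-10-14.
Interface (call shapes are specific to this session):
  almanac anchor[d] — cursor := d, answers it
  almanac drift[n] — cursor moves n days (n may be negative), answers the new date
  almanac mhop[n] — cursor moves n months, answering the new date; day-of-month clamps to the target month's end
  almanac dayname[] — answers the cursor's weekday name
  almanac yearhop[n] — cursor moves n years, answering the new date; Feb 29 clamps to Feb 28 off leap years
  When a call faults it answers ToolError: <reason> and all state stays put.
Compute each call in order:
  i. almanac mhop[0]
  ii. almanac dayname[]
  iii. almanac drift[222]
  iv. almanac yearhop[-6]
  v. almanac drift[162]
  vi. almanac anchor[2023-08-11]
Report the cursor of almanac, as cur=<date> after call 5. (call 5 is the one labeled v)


Answer: cur=1768-11-02

Derivation:
% almanac mhop 0
  1773-10-14
% almanac dayname
  Thursday
% almanac drift 222
  1774-05-24
% almanac yearhop -6
  1768-05-24
% almanac drift 162
  1768-11-02
% almanac anchor 2023-08-11
  2023-08-11


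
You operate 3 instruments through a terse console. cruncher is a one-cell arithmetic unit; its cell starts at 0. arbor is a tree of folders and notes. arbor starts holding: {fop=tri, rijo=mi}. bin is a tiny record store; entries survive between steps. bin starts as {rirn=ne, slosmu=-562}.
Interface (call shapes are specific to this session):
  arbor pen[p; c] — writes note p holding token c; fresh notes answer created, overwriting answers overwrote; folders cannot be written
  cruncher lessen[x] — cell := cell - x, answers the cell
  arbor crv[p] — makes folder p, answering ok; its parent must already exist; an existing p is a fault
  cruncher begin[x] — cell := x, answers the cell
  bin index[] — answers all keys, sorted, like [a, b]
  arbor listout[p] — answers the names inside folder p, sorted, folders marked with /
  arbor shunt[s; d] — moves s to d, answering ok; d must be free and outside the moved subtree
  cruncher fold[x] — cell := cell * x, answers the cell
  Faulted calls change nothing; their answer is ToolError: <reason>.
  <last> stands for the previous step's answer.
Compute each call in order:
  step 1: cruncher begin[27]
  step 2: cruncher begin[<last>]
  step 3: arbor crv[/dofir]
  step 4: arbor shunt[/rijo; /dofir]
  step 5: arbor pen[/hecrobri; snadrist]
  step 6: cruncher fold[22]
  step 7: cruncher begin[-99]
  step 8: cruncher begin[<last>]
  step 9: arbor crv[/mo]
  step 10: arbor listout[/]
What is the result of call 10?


Answer: [dofir/, fop, hecrobri, mo/, rijo]

Derivation:
;; 1. cruncher begin(27) ~> 27
;; 2. cruncher begin(<last>) ~> 27
;; 3. arbor crv(/dofir) ~> ok
;; 4. arbor shunt(/rijo, /dofir) ~> ToolError: exists
;; 5. arbor pen(/hecrobri, snadrist) ~> created
;; 6. cruncher fold(22) ~> 594
;; 7. cruncher begin(-99) ~> -99
;; 8. cruncher begin(<last>) ~> -99
;; 9. arbor crv(/mo) ~> ok
;; 10. arbor listout(/) ~> [dofir/, fop, hecrobri, mo/, rijo]


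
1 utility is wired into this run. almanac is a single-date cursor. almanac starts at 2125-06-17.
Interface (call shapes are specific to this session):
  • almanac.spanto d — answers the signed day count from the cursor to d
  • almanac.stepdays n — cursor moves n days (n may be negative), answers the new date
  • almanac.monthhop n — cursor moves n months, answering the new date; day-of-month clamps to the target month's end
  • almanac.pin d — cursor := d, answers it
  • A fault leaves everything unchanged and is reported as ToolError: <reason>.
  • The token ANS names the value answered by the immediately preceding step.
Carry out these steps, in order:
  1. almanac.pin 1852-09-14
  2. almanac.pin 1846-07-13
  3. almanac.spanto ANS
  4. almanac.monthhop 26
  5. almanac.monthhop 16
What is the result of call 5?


-> pin(d→1852-09-14)
<- 1852-09-14
-> pin(d→1846-07-13)
<- 1846-07-13
-> spanto(d→ANS)
<- 0
-> monthhop(n→26)
<- 1848-09-13
-> monthhop(n→16)
<- 1850-01-13

Answer: 1850-01-13


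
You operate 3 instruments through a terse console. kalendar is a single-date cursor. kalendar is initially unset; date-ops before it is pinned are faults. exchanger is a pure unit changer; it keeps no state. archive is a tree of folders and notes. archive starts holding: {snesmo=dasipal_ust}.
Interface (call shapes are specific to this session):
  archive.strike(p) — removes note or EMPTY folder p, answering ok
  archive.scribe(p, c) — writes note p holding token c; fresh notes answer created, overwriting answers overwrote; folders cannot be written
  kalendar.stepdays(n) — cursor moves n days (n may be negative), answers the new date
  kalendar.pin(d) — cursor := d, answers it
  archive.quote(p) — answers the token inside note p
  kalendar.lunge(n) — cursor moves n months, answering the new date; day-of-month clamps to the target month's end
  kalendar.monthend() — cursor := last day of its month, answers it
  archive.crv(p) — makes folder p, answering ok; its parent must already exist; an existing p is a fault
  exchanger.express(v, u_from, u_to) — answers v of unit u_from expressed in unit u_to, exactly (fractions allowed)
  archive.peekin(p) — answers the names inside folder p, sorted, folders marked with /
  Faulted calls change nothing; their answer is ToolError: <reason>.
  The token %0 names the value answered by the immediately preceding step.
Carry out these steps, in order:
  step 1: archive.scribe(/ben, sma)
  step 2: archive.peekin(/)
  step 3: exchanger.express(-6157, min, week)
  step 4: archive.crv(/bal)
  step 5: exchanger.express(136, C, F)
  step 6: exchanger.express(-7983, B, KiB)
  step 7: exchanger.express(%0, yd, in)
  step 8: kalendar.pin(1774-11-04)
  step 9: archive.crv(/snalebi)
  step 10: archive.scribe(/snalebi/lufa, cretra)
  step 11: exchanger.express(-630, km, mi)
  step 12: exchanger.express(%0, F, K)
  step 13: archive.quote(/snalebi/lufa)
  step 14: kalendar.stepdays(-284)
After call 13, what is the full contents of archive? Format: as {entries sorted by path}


% 1. scribe(p='/ben', c='sma') == created
% 2. peekin(p='/') == [ben, snesmo]
% 3. express(v='-6157', u_from='min', u_to='week') == -6157/10080
% 4. crv(p='/bal') == ok
% 5. express(v='136', u_from='C', u_to='F') == 1384/5
% 6. express(v='-7983', u_from='B', u_to='KiB') == -7983/1024
% 7. express(v='%0', u_from='yd', u_to='in') == -71847/256
% 8. pin(d='1774-11-04') == 1774-11-04
% 9. crv(p='/snalebi') == ok
% 10. scribe(p='/snalebi/lufa', c='cretra') == created
% 11. express(v='-630', u_from='km', u_to='mi') == -546875/1397
% 12. express(v='%0', u_from='F', u_to='K') == 1058711/27940
% 13. quote(p='/snalebi/lufa') == cretra
% 14. stepdays(n='-284') == 1774-01-24

Answer: {bal/, ben=sma, snalebi/, snalebi/lufa=cretra, snesmo=dasipal_ust}
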